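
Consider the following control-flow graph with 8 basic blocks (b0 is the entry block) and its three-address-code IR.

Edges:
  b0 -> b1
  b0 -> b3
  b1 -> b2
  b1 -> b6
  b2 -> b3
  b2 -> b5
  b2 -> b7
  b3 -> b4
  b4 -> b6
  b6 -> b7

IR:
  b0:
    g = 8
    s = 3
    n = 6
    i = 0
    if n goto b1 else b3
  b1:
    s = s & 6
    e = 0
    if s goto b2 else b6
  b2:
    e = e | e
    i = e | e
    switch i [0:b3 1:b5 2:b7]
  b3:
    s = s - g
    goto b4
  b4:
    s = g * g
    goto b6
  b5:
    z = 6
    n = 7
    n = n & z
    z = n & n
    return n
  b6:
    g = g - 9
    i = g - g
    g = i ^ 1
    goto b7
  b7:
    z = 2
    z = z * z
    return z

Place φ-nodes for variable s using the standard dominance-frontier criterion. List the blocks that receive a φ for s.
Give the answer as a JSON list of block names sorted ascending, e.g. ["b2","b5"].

idom tree: b1←b0 b2←b1 b3←b0 b4←b3 b5←b2 b6←b0 b7←b0
Join-block Dom:
  b3: preds {b0,b2}: {b0} ∩ {b0,b1,b2} = {b0}; idom=b0
  b6: preds {b1,b4}: {b0,b1} ∩ {b0,b3,b4} = {b0}; idom=b0
  b7: preds {b2,b6}: {b0,b1,b2} ∩ {b0,b6} = {b0}; idom=b0

DF derivation:
  b3←b0: walk · to b0
  b3←b2: walk b2→b1 to b0
  b6←b1: walk b1 to b0
  b6←b4: walk b4→b3 to b0
  b7←b2: walk b2→b1 to b0
  b7←b6: walk b6 to b0
  b0: DF=∅
  b1: DF={b3,b6,b7}
  b2: DF={b3,b7}
  b3: DF={b6}
  b4: DF={b6}
  b5: DF=∅
  b6: DF={b7}
  b7: DF=∅

φ for s: defs {b0,b1,b3,b4}
  DF⁺ = {b3,b6,b7}

Answer: ["b3", "b6", "b7"]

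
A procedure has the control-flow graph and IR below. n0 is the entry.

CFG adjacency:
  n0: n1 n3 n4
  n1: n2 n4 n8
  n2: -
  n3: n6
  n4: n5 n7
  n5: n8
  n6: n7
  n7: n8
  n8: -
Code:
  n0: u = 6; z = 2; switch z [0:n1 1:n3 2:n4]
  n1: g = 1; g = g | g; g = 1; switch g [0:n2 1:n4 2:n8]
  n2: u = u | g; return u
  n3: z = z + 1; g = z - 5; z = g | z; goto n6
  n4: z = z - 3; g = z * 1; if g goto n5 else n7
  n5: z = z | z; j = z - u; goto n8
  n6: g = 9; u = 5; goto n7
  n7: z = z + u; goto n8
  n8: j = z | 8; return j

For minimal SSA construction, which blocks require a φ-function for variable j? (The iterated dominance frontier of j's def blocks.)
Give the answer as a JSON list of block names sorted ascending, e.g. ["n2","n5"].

Answer: ["n8"]

Analysis:
idom tree: n1←n0 n2←n1 n3←n0 n4←n0 n5←n4 n6←n3 n7←n0 n8←n0
Join-block Dom:
  n4: preds {n0,n1}: {n0} ∩ {n0,n1} = {n0}; idom=n0
  n7: preds {n4,n6}: {n0,n4} ∩ {n0,n3,n6} = {n0}; idom=n0
  n8: preds {n1,n5,n7}: {n0,n1} ∩ {n0,n4,n5} ∩ {n0,n7} = {n0}; idom=n0

DF derivation:
  join n4 pred n0: · stop@n0
  join n4 pred n1: n1 stop@n0
  join n7 pred n4: n4 stop@n0
  join n7 pred n6: n6→n3 stop@n0
  join n8 pred n1: n1 stop@n0
  join n8 pred n5: n5→n4 stop@n0
  join n8 pred n7: n7 stop@n0
  DF(n0)=∅
  DF(n1)={n4,n8}
  DF(n2)=∅
  DF(n3)={n7}
  DF(n4)={n7,n8}
  DF(n5)={n8}
  DF(n6)={n7}
  DF(n7)={n8}
  DF(n8)=∅

φ for j: defs {n5,n8}
  DF⁺ = {n8}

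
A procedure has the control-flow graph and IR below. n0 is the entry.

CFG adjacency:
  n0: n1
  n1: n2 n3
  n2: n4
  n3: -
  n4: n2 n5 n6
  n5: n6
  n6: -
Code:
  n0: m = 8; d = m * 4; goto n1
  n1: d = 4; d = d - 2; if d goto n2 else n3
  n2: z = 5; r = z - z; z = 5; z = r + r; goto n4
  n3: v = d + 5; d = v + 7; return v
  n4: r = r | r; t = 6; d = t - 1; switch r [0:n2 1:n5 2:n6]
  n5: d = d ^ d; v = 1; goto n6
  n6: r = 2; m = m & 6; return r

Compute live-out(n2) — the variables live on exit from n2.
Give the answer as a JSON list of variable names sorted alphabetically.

Per-block:
  n0 def {d,m} use ∅
  n1 def {d} use ∅
  n2 def {r,z} use ∅
  n3 def {d,v} use {d}
  n4 def {d,r,t} use {r}
  n5 def {d,v} use {d}
  n6 def {m,r} use {m}

Live sets:
  n0: in=∅ out={m}
  n1: in={m} out={d,m}
  n2: in={m} out={m,r}
  n3: in={d} out=∅
  n4: in={m,r} out={d,m}
  n5: in={d,m} out={m}
  n6: in={m} out=∅

live-out(n2) = ["m", "r"]

Answer: ["m", "r"]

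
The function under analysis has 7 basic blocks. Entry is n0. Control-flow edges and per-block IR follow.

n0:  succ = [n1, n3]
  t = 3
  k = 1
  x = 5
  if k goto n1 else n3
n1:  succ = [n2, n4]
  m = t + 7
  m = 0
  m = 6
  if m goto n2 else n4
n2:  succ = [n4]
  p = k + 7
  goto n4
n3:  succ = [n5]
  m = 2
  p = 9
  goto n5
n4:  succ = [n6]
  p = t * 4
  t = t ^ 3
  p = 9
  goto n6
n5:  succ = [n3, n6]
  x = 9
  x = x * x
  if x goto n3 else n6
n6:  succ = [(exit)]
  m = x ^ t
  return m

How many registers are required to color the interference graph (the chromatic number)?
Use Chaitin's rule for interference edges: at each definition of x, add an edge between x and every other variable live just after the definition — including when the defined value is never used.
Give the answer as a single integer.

Per-block:
  n0: def={k,t,x} ue=∅
  n1: def={m} ue={t}
  n2: def={p} ue={k}
  n3: def={m,p} ue=∅
  n4: def={p,t} ue={t}
  n5: def={x} ue=∅
  n6: def={m} ue={t,x}

Liveness:
  live n0: ∅→{k,t,x}
  live n1: {k,t,x}→{k,t,x}
  live n2: {k,t,x}→{t,x}
  live n3: {t}→{t}
  live n4: {t,x}→{t,x}
  live n5: {t}→{t,x}
  live n6: {t,x}→∅

Conflict graph:
  k — {m,t,x}
  m — {k,t,x}
  p — {t,x}
  t — {k,m,p,x}
  x — {k,m,p,t}

Registers:
  lower bound: {k,m,t,x} mutually conflict ⇒ χ ≥ 4
  assign k→R2 m→R3 p→R2 t→R0 x→R1 — no edge inside a register ⇒ χ ≤ 4
  χ = 4

Answer: 4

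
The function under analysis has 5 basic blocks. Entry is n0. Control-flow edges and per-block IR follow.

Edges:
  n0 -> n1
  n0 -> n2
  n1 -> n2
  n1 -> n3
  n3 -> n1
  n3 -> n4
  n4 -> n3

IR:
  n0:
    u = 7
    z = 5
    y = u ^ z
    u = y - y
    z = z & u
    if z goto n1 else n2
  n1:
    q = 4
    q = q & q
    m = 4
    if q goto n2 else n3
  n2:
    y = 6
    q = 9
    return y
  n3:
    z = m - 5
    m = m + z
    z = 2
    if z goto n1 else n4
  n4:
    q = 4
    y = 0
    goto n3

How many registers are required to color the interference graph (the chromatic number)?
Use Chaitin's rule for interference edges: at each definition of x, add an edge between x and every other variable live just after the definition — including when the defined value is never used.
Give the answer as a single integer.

def/use:
  n0: {u,y,z} / ∅
  n1: {m,q} / ∅
  n2: {q,y} / ∅
  n3: {m,z} / {m}
  n4: {q,y} / ∅

Backward fixpoint:
  live n0: ∅→∅
  live n1: ∅→{m}
  live n2: ∅→∅
  live n3: {m}→{m}
  live n4: {m}→{m}

Conflict graph:
  m↔{q,y,z}
  q↔{m,y}
  u↔{z}
  y↔{m,q,z}
  z↔{m,u,y}

Chromatic number:
  {m,q,y} pairwise interfere (3-clique) ⇒ χ ≥ 3
  assign m→r0 q→r2 u→r0 y→r1 z→r2 — no edge inside a register ⇒ χ ≤ 3
  χ = 3

Answer: 3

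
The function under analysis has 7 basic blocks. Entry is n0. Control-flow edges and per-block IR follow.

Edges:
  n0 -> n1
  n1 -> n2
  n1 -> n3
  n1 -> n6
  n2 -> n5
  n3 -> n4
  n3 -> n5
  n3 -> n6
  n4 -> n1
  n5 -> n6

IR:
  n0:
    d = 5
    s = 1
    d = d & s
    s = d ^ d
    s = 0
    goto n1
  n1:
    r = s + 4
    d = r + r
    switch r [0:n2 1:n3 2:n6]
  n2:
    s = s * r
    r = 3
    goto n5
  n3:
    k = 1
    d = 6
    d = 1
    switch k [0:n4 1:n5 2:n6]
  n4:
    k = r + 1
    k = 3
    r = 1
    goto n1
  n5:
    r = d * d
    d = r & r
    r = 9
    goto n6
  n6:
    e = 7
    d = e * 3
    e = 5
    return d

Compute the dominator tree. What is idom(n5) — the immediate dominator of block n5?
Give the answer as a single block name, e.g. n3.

idom tree: n1←n0 n2←n1 n3←n1 n4←n3 n5←n1 n6←n1
Join-block Dom:
  n1: preds {n0,n4}: {n0} ∩ {n0,n1,n3,n4} = {n0}; idom=n0
  n5: preds {n2,n3}: {n0,n1,n2} ∩ {n0,n1,n3} = {n0,n1}; idom=n1
  n6: preds {n1,n3,n5}: {n0,n1} ∩ {n0,n1,n3} ∩ {n0,n1,n5} = {n0,n1}; idom=n1

idom(n5) = n1

Answer: n1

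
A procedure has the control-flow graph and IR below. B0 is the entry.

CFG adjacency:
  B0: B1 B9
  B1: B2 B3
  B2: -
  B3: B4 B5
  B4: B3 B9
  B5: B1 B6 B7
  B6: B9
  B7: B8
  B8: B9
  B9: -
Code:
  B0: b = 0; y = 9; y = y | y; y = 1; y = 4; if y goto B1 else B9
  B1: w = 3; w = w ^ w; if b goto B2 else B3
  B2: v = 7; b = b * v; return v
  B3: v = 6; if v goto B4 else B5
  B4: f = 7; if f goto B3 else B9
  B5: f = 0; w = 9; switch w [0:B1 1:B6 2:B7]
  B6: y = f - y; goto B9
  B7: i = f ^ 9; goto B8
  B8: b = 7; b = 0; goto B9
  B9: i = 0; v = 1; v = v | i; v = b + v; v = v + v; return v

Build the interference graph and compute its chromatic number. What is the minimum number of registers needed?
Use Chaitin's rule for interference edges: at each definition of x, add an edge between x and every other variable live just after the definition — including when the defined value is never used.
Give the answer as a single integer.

Block summaries:
  B0: {b,y} / ∅
  B1: {w} / {b}
  B2: {b,v} / {b}
  B3: {v} / ∅
  B4: {f} / ∅
  B5: {f,w} / ∅
  B6: {y} / {f,y}
  B7: {i} / {f}
  B8: {b} / ∅
  B9: {i,v} / {b}

Backward fixpoint:
  B0 li=∅ lo={b,y}
  B1 li={b,y} lo={b,y}
  B2 li={b} lo=∅
  B3 li={b,y} lo={b,y}
  B4 li={b,y} lo={b,y}
  B5 li={b,y} lo={b,f,y}
  B6 li={b,f,y} lo={b}
  B7 li={f} lo=∅
  B8 li=∅ lo={b}
  B9 li={b} lo=∅

Interference:
  b↔{f,i,v,w,y}
  f↔{b,w,y}
  i↔{b,v}
  v↔{b,i,y}
  w↔{b,f,y}
  y↔{b,f,v,w}

Chromatic number:
  lower bound: {b,f,w,y} mutually conflict ⇒ χ ≥ 4
  4-colouring: R0={b}  R1={i,y}  R2={f,v}  R3={w}
  χ = 4

Answer: 4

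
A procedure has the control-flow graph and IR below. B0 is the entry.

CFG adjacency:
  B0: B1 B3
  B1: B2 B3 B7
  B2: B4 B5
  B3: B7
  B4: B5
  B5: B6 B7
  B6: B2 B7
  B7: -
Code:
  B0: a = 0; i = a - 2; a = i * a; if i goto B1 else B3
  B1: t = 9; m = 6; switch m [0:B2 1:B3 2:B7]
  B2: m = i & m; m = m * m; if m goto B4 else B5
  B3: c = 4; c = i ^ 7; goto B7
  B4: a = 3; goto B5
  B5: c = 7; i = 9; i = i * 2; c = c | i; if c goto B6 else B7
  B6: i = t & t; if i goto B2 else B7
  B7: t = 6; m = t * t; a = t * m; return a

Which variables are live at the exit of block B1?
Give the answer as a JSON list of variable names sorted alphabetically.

def/use:
  B0 def {a,i} use ∅
  B1 def {m,t} use ∅
  B2 def {m} use {i,m}
  B3 def {c} use {i}
  B4 def {a} use ∅
  B5 def {c,i} use ∅
  B6 def {i} use {t}
  B7 def {a,m,t} use ∅

Live sets:
  B0: in=∅ out={i}
  B1: in={i} out={i,m,t}
  B2: in={i,m,t} out={m,t}
  B3: in={i} out=∅
  B4: in={m,t} out={m,t}
  B5: in={m,t} out={m,t}
  B6: in={m,t} out={i,m,t}
  B7: in=∅ out=∅

live-out(B1) = ["i", "m", "t"]

Answer: ["i", "m", "t"]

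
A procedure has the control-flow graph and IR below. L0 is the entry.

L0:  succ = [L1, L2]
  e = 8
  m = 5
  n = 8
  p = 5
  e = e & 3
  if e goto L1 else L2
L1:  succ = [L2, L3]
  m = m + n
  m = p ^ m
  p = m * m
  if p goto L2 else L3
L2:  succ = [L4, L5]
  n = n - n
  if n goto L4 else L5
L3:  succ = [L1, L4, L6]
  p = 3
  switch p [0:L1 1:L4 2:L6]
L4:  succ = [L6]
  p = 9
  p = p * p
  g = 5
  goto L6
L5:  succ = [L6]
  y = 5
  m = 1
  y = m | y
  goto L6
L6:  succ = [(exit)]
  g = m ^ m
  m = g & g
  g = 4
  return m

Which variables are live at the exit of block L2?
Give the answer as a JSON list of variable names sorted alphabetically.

def/use:
  L0 def {e,m,n,p} use ∅
  L1 def {m,p} use {m,n,p}
  L2 def {n} use {n}
  L3 def {p} use ∅
  L4 def {g,p} use ∅
  L5 def {m,y} use ∅
  L6 def {g,m} use {m}

Liveness:
  live L0: ∅→{m,n,p}
  live L1: {m,n,p}→{m,n}
  live L2: {m,n}→{m}
  live L3: {m,n}→{m,n,p}
  live L4: {m}→{m}
  live L5: ∅→{m}
  live L6: {m}→∅

live-out(L2) = ["m"]

Answer: ["m"]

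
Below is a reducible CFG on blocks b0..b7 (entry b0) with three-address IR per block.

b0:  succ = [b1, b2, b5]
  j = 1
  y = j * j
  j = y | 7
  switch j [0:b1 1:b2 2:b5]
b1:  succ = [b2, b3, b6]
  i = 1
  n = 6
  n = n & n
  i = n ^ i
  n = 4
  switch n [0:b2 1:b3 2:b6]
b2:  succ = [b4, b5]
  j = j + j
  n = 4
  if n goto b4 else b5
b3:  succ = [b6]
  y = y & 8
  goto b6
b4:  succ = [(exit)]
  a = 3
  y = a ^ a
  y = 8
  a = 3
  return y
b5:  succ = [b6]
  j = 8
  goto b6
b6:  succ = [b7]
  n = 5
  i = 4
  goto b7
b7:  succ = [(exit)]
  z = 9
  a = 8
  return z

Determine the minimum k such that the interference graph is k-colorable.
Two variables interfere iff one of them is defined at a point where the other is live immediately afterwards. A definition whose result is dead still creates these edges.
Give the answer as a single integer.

Answer: 4

Analysis:
Per-block:
  b0: def={j,y} ue=∅
  b1: def={i,n} ue=∅
  b2: def={j,n} ue={j}
  b3: def={y} ue={y}
  b4: def={a,y} ue=∅
  b5: def={j} ue=∅
  b6: def={i,n} ue=∅
  b7: def={a,z} ue=∅

Liveness:
  live b0: ∅→{j,y}
  live b1: {j,y}→{j,y}
  live b2: {j}→∅
  live b3: {y}→∅
  live b4: ∅→∅
  live b5: ∅→∅
  live b6: ∅→∅
  live b7: ∅→∅

Conflict graph:
  a↔{y,z}
  i↔{j,n,y}
  j↔{i,n,y}
  n↔{i,j,y}
  y↔{a,i,j,n}
  z↔{a}

Chromatic number:
  {i,j,n,y} pairwise interfere (4-clique) ⇒ χ ≥ 4
  assign a→R1 i→R1 j→R2 n→R3 y→R0 z→R0 — no edge inside a register ⇒ χ ≤ 4
  χ = 4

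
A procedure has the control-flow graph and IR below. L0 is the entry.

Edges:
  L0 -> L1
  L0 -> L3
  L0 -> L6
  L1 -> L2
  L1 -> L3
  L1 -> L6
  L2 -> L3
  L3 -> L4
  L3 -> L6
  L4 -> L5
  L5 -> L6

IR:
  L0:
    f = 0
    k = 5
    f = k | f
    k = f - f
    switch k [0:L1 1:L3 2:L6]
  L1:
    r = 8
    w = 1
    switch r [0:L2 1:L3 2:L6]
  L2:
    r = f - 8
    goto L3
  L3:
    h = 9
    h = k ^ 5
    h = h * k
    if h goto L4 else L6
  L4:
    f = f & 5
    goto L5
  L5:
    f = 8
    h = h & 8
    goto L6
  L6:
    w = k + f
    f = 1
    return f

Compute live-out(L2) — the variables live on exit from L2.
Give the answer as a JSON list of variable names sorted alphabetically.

Answer: ["f", "k"]

Derivation:
Block summaries:
  L0: def={f,k} ue=∅
  L1: def={r,w} ue=∅
  L2: def={r} ue={f}
  L3: def={h} ue={k}
  L4: def={f} ue={f}
  L5: def={f,h} ue={h}
  L6: def={f,w} ue={f,k}

Liveness:
  L0 li=∅ lo={f,k}
  L1 li={f,k} lo={f,k}
  L2 li={f,k} lo={f,k}
  L3 li={f,k} lo={f,h,k}
  L4 li={f,h,k} lo={h,k}
  L5 li={h,k} lo={f,k}
  L6 li={f,k} lo=∅

live-out(L2) = ["f", "k"]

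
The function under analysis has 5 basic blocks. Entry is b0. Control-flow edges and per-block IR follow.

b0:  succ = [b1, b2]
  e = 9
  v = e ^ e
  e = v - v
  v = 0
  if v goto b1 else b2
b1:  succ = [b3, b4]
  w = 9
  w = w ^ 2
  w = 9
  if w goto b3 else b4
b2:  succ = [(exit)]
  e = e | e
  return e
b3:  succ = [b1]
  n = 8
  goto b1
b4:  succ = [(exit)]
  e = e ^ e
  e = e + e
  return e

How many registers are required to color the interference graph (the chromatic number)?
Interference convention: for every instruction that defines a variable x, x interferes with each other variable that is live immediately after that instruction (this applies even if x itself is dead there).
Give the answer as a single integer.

Per-block:
  b0: {e,v} / ∅
  b1: {w} / ∅
  b2: {e} / {e}
  b3: {n} / ∅
  b4: {e} / {e}

Liveness:
  live b0: ∅→{e}
  live b1: {e}→{e}
  live b2: {e}→∅
  live b3: {e}→{e}
  live b4: {e}→∅

Interfere edges:
  e — {n,v,w}
  n — {e}
  v — {e}
  w — {e}

Chromatic number:
  {e,n} pairwise interfere (2-clique) ⇒ χ ≥ 2
  2-colouring: R0={e}  R1={n,v,w}
  χ = 2

Answer: 2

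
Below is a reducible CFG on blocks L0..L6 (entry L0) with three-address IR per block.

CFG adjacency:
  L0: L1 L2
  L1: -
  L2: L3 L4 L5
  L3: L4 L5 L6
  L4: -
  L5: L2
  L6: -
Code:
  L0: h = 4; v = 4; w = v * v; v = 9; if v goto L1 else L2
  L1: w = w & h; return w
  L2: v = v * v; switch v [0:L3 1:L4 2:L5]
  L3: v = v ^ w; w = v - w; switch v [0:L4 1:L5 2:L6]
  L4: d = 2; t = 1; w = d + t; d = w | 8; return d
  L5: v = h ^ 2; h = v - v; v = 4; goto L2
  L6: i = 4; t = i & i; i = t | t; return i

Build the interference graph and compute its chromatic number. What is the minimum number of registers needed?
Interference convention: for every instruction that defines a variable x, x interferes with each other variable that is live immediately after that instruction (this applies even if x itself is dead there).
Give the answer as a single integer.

Answer: 3

Derivation:
Per-block:
  L0 def {h,v,w} use ∅
  L1 def {w} use {h,w}
  L2 def {v} use {v}
  L3 def {v,w} use {v,w}
  L4 def {d,t,w} use ∅
  L5 def {h,v} use {h}
  L6 def {i,t} use ∅

Backward fixpoint:
  L0: in=∅ out={h,v,w}
  L1: in={h,w} out=∅
  L2: in={h,v,w} out={h,v,w}
  L3: in={h,v,w} out={h,w}
  L4: in=∅ out=∅
  L5: in={h,w} out={h,v,w}
  L6: in=∅ out=∅

Interfere edges:
  d↔{t}
  h↔{v,w}
  i↔∅
  t↔{d}
  v↔{h,w}
  w↔{h,v}

Registers:
  clique {h,v,w} ⇒ need ≥ 3
  assign d→r0 h→r0 i→r0 t→r1 v→r1 w→r2 — no edge inside a register ⇒ χ ≤ 3
  χ = 3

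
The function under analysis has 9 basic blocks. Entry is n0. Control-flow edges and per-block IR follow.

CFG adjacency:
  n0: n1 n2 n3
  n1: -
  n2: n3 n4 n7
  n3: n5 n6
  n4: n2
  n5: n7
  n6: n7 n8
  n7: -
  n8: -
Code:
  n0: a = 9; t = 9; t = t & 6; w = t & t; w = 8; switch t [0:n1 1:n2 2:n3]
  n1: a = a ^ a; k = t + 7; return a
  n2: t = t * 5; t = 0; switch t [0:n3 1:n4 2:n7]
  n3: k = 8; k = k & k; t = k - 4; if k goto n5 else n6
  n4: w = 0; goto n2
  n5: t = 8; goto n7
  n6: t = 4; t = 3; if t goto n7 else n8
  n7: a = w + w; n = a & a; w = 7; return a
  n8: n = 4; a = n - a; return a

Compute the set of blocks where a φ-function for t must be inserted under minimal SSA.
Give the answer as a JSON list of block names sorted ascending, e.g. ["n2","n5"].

Answer: ["n2", "n3", "n7"]

Derivation:
idom tree: n1←n0 n2←n0 n3←n0 n4←n2 n5←n3 n6←n3 n7←n0 n8←n6
Dom at joins:
  n2: preds {n0,n4}: {n0} ∩ {n0,n2,n4} = {n0}; idom=n0
  n3: preds {n0,n2}: {n0} ∩ {n0,n2} = {n0}; idom=n0
  n7: preds {n2,n5,n6}: {n0,n2} ∩ {n0,n3,n5} ∩ {n0,n3,n6} = {n0}; idom=n0

DF walk-up:
  join n2 pred n0: · stop@n0
  join n2 pred n4: n4→n2 stop@n0
  join n3 pred n0: · stop@n0
  join n3 pred n2: n2 stop@n0
  join n7 pred n2: n2 stop@n0
  join n7 pred n5: n5→n3 stop@n0
  join n7 pred n6: n6→n3 stop@n0
  n0 → ∅
  n1 → ∅
  n2 → {n2,n3,n7}
  n3 → {n7}
  n4 → {n2}
  n5 → {n7}
  n6 → {n7}
  n7 → ∅
  n8 → ∅

φ for t: defs {n0,n2,n3,n5,n6}
  DF⁺ = {n2,n3,n7}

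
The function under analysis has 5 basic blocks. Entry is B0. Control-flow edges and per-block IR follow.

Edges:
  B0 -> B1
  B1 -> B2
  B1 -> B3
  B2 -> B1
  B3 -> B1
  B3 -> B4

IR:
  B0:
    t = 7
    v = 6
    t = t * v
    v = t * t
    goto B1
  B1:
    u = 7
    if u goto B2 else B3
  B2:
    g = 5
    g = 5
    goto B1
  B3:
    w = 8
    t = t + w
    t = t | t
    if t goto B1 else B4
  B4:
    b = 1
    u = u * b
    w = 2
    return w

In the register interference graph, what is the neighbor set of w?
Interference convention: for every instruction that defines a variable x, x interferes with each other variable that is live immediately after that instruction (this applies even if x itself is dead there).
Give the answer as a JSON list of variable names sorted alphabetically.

def/use:
  B0 def {t,v} use ∅
  B1 def {u} use ∅
  B2 def {g} use ∅
  B3 def {t,w} use {t}
  B4 def {b,u,w} use {u}

Liveness:
  B0 li=∅ lo={t}
  B1 li={t} lo={t,u}
  B2 li={t} lo={t}
  B3 li={t,u} lo={t,u}
  B4 li={u} lo=∅

Interfere edges:
  b↔{u}
  g↔{t}
  t↔{g,u,v,w}
  u↔{b,t,w}
  v↔{t}
  w↔{t,u}

N(w) = ["t", "u"]

Answer: ["t", "u"]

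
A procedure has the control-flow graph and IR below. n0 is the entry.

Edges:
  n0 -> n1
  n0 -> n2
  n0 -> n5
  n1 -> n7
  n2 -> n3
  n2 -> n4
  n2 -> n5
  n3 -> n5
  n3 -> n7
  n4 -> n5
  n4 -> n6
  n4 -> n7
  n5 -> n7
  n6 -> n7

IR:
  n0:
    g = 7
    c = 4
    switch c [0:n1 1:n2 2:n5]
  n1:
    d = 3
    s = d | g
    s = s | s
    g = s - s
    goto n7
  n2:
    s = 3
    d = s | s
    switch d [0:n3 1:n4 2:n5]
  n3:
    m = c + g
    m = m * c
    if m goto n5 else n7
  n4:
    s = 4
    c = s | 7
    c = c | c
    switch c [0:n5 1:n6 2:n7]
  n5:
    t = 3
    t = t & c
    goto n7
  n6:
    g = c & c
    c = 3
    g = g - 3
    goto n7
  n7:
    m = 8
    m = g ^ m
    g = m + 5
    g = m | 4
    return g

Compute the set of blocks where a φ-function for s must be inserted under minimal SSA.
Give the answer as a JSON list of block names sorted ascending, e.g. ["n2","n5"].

idom tree: n1←n0 n2←n0 n3←n2 n4←n2 n5←n0 n6←n4 n7←n0
Dom at joins:
  n5: preds {n0,n2,n3,n4}: {n0} ∩ {n0,n2} ∩ {n0,n2,n3} ∩ {n0,n2,n4} = {n0}; idom=n0
  n7: preds {n1,n3,n4,n5,n6}: {n0,n1} ∩ {n0,n2,n3} ∩ {n0,n2,n4} ∩ {n0,n5} ∩ {n0,n2,n4,n6} = {n0}; idom=n0

Frontier:
  join n5 pred n0: · stop@n0
  join n5 pred n2: n2 stop@n0
  join n5 pred n3: n3→n2 stop@n0
  join n5 pred n4: n4→n2 stop@n0
  join n7 pred n1: n1 stop@n0
  join n7 pred n3: n3→n2 stop@n0
  join n7 pred n4: n4→n2 stop@n0
  join n7 pred n5: n5 stop@n0
  join n7 pred n6: n6→n4→n2 stop@n0
  DF(n0)=∅
  DF(n1)={n7}
  DF(n2)={n5,n7}
  DF(n3)={n5,n7}
  DF(n4)={n5,n7}
  DF(n5)={n7}
  DF(n6)={n7}
  DF(n7)=∅

φ for s: defs {n1,n2,n4}
  DF⁺ = {n5,n7}

Answer: ["n5", "n7"]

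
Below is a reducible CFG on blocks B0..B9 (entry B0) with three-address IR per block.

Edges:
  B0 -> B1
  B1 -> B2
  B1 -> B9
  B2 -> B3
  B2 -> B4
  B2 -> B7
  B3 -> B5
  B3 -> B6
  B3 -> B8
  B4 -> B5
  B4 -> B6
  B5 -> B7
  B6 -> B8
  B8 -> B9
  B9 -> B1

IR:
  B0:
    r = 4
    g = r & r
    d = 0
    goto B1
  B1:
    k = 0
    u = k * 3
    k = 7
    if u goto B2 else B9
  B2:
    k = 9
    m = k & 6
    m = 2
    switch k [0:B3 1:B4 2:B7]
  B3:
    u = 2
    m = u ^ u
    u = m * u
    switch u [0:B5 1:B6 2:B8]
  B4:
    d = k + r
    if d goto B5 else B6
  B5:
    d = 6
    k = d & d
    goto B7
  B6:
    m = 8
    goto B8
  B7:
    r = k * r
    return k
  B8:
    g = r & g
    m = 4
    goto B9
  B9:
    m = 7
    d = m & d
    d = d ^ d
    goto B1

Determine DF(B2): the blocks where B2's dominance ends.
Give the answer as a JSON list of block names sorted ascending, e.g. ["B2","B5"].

idom tree: B1←B0 B2←B1 B3←B2 B4←B2 B5←B2 B6←B2 B7←B2 B8←B2 B9←B1
Dom at joins:
  B1: preds {B0,B9}: {B0} ∩ {B0,B1,B9} = {B0}; idom=B0
  B5: preds {B3,B4}: {B0,B1,B2,B3} ∩ {B0,B1,B2,B4} = {B0,B1,B2}; idom=B2
  B6: preds {B3,B4}: {B0,B1,B2,B3} ∩ {B0,B1,B2,B4} = {B0,B1,B2}; idom=B2
  B7: preds {B2,B5}: {B0,B1,B2} ∩ {B0,B1,B2,B5} = {B0,B1,B2}; idom=B2
  B8: preds {B3,B6}: {B0,B1,B2,B3} ∩ {B0,B1,B2,B6} = {B0,B1,B2}; idom=B2
  B9: preds {B1,B8}: {B0,B1} ∩ {B0,B1,B2,B8} = {B0,B1}; idom=B1

DF walk-up:
  join B1 pred B0: · stop@B0
  join B1 pred B9: B9→B1 stop@B0
  join B5 pred B3: B3 stop@B2
  join B5 pred B4: B4 stop@B2
  join B6 pred B3: B3 stop@B2
  join B6 pred B4: B4 stop@B2
  join B7 pred B2: · stop@B2
  join B7 pred B5: B5 stop@B2
  join B8 pred B3: B3 stop@B2
  join B8 pred B6: B6 stop@B2
  join B9 pred B1: · stop@B1
  join B9 pred B8: B8→B2 stop@B1
  B0: DF=∅
  B1: DF={B1}
  B2: DF={B9}
  B3: DF={B5,B6,B8}
  B4: DF={B5,B6}
  B5: DF={B7}
  B6: DF={B8}
  B7: DF=∅
  B8: DF={B9}
  B9: DF={B1}

DF(B2) = ["B9"]

Answer: ["B9"]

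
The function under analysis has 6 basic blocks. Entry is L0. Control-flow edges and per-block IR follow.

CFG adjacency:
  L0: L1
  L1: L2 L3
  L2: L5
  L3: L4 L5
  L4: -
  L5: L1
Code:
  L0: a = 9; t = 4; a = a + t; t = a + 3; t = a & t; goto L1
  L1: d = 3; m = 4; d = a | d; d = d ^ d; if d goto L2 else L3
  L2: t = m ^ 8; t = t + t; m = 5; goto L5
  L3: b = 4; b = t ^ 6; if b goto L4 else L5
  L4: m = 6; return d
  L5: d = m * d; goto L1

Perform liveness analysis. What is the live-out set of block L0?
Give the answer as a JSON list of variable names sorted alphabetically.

Answer: ["a", "t"]

Derivation:
Block summaries:
  L0: def={a,t} ue=∅
  L1: def={d,m} ue={a}
  L2: def={m,t} ue={m}
  L3: def={b} ue={t}
  L4: def={m} ue={d}
  L5: def={d} ue={d,m}

Liveness:
  L0: in=∅ out={a,t}
  L1: in={a,t} out={a,d,m,t}
  L2: in={a,d,m} out={a,d,m,t}
  L3: in={a,d,m,t} out={a,d,m,t}
  L4: in={d} out=∅
  L5: in={a,d,m,t} out={a,t}

live-out(L0) = ["a", "t"]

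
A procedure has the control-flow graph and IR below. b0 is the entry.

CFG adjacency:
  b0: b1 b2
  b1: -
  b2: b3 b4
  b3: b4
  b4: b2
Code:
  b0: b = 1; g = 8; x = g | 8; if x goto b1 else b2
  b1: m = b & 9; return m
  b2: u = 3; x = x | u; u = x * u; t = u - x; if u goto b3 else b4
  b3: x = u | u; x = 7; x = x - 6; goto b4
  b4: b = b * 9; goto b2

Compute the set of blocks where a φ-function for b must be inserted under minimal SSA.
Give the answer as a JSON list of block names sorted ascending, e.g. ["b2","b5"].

Answer: ["b2"]

Working:
idom tree: b1←b0 b2←b0 b3←b2 b4←b2
Dom at joins:
  b2: preds {b0,b4}: {b0} ∩ {b0,b2,b4} = {b0}; idom=b0
  b4: preds {b2,b3}: {b0,b2} ∩ {b0,b2,b3} = {b0,b2}; idom=b2

DF derivation:
  b2←b0: walk · to b0
  b2←b4: walk b4→b2 to b0
  b4←b2: walk · to b2
  b4←b3: walk b3 to b2
  DF(b0)=∅
  DF(b1)=∅
  DF(b2)={b2}
  DF(b3)={b4}
  DF(b4)={b2}

φ for b: defs {b0,b4}
  DF⁺ = {b2}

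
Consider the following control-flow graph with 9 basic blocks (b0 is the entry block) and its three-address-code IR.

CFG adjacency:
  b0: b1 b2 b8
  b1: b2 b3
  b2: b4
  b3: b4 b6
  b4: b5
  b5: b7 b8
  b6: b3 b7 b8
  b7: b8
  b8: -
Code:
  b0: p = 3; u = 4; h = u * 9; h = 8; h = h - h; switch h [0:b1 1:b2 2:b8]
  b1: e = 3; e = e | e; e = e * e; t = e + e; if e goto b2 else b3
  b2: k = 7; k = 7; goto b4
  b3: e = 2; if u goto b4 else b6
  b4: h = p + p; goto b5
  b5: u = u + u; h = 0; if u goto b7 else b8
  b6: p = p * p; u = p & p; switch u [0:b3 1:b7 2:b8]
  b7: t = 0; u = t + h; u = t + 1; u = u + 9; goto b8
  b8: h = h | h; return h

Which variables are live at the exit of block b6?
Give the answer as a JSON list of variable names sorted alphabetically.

Answer: ["h", "p", "u"]

Working:
def/use:
  b0: def={h,p,u} ue=∅
  b1: def={e,t} ue=∅
  b2: def={k} ue=∅
  b3: def={e} ue={u}
  b4: def={h} ue={p}
  b5: def={h,u} ue={u}
  b6: def={p,u} ue={p}
  b7: def={t,u} ue={h}
  b8: def={h} ue={h}

Backward fixpoint:
  b0 li=∅ lo={h,p,u}
  b1 li={h,p,u} lo={h,p,u}
  b2 li={p,u} lo={p,u}
  b3 li={h,p,u} lo={h,p,u}
  b4 li={p,u} lo={u}
  b5 li={u} lo={h}
  b6 li={h,p} lo={h,p,u}
  b7 li={h} lo={h}
  b8 li={h} lo=∅

live-out(b6) = ["h", "p", "u"]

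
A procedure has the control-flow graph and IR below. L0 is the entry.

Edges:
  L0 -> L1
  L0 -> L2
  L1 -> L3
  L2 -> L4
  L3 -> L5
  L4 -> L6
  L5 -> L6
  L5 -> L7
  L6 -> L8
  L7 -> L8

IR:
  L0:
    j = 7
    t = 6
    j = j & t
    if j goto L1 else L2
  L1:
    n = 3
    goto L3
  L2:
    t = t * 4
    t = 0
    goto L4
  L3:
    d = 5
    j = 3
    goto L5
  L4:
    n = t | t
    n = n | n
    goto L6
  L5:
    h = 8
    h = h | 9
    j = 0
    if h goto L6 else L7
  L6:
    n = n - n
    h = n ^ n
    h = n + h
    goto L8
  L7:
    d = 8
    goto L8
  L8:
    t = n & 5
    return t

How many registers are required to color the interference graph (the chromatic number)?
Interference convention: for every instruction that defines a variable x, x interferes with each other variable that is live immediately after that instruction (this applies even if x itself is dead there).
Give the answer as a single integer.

Answer: 3

Derivation:
Block summaries:
  L0: def={j,t} ue=∅
  L1: def={n} ue=∅
  L2: def={t} ue={t}
  L3: def={d,j} ue=∅
  L4: def={n} ue={t}
  L5: def={h,j} ue=∅
  L6: def={h,n} ue={n}
  L7: def={d} ue=∅
  L8: def={t} ue={n}

Live sets:
  L0: in=∅ out={t}
  L1: in=∅ out={n}
  L2: in={t} out={t}
  L3: in={n} out={n}
  L4: in={t} out={n}
  L5: in={n} out={n}
  L6: in={n} out={n}
  L7: in={n} out={n}
  L8: in={n} out=∅

Interference:
  d: {n}
  h: {j,n}
  j: {h,n,t}
  n: {d,h,j}
  t: {j}

Colouring:
  lower bound: {h,j,n} mutually conflict ⇒ χ ≥ 3
  assign d→c0 h→c2 j→c0 n→c1 t→c1 — no edge inside a register ⇒ χ ≤ 3
  χ = 3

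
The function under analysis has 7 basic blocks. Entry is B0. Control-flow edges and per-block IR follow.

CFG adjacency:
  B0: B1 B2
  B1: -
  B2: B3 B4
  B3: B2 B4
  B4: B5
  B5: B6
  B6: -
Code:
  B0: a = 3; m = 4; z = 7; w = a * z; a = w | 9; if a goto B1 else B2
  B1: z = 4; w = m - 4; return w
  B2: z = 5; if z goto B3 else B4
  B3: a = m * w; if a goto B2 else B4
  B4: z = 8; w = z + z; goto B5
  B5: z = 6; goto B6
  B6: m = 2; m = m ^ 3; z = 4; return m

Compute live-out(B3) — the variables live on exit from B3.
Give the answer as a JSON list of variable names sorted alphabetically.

Per-block:
  B0 def {a,m,w,z} use ∅
  B1 def {w,z} use {m}
  B2 def {z} use ∅
  B3 def {a} use {m,w}
  B4 def {w,z} use ∅
  B5 def {z} use ∅
  B6 def {m,z} use ∅

Live sets:
  B0: in=∅ out={m,w}
  B1: in={m} out=∅
  B2: in={m,w} out={m,w}
  B3: in={m,w} out={m,w}
  B4: in=∅ out=∅
  B5: in=∅ out=∅
  B6: in=∅ out=∅

live-out(B3) = ["m", "w"]

Answer: ["m", "w"]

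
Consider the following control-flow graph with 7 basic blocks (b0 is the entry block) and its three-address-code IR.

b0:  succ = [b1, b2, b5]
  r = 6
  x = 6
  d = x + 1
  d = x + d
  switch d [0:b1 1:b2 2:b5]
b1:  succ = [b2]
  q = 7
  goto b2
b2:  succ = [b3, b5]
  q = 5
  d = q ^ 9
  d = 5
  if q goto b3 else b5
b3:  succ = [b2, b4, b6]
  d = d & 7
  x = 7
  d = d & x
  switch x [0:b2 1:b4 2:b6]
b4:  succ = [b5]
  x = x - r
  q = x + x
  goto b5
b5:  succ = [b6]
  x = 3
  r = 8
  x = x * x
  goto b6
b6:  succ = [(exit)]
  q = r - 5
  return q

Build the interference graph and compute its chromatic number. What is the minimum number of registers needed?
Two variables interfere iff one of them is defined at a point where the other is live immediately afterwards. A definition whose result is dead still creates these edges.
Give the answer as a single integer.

Block summaries:
  b0: def={d,r,x} ue=∅
  b1: def={q} ue=∅
  b2: def={d,q} ue=∅
  b3: def={d,x} ue={d}
  b4: def={q,x} ue={r,x}
  b5: def={r,x} ue=∅
  b6: def={q} ue={r}

Backward fixpoint:
  b0 li=∅ lo={r}
  b1 li={r} lo={r}
  b2 li={r} lo={d,r}
  b3 li={d,r} lo={r,x}
  b4 li={r,x} lo=∅
  b5 li=∅ lo={r}
  b6 li={r} lo=∅

Conflict graph:
  d — {q,r,x}
  q — {d,r}
  r — {d,q,x}
  x — {d,r}

Chromatic number:
  lower bound: {d,q,r} mutually conflict ⇒ χ ≥ 3
  3-colouring: R0={d}  R1={r}  R2={q,x}
  χ = 3

Answer: 3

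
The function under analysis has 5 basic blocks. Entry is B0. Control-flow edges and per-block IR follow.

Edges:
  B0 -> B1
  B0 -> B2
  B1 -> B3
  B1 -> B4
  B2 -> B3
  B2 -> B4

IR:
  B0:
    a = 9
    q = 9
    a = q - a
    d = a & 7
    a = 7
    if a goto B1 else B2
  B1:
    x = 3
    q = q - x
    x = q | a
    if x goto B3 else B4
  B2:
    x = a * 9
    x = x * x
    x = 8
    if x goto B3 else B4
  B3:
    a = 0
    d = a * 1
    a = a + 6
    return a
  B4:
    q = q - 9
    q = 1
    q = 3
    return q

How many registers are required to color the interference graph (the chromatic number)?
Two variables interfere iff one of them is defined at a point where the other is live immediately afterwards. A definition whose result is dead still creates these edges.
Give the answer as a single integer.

Per-block:
  B0: def={a,d,q} ue=∅
  B1: def={q,x} ue={a,q}
  B2: def={x} ue={a}
  B3: def={a,d} ue=∅
  B4: def={q} ue={q}

Liveness:
  B0 li=∅ lo={a,q}
  B1 li={a,q} lo={q}
  B2 li={a,q} lo={q}
  B3 li=∅ lo=∅
  B4 li={q} lo=∅

Interfere edges:
  a: {d,q,x}
  d: {a,q}
  q: {a,d,x}
  x: {a,q}

Chromatic number:
  lower bound: {a,d,q} mutually conflict ⇒ χ ≥ 3
  3-colouring: c0={a}  c1={q}  c2={d,x}
  χ = 3

Answer: 3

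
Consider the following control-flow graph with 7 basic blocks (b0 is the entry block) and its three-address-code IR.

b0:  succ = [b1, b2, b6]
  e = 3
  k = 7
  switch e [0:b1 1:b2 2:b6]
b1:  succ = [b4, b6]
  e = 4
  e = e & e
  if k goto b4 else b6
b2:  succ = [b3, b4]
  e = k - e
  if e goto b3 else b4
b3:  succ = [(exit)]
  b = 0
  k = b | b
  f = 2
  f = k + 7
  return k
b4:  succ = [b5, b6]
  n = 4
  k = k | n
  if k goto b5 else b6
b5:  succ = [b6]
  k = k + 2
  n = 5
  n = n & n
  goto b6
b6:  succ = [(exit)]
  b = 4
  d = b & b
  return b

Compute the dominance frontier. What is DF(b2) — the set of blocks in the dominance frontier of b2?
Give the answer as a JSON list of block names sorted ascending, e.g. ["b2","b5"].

idom tree: b1←b0 b2←b0 b3←b2 b4←b0 b5←b4 b6←b0
Join-block Dom:
  b4: preds {b1,b2}: {b0,b1} ∩ {b0,b2} = {b0}; idom=b0
  b6: preds {b0,b1,b4,b5}: {b0} ∩ {b0,b1} ∩ {b0,b4} ∩ {b0,b4,b5} = {b0}; idom=b0

Frontier:
  join b4 pred b1: b1 stop@b0
  join b4 pred b2: b2 stop@b0
  join b6 pred b0: · stop@b0
  join b6 pred b1: b1 stop@b0
  join b6 pred b4: b4 stop@b0
  join b6 pred b5: b5→b4 stop@b0
  b0 → ∅
  b1 → {b4,b6}
  b2 → {b4}
  b3 → ∅
  b4 → {b6}
  b5 → {b6}
  b6 → ∅

DF(b2) = ["b4"]

Answer: ["b4"]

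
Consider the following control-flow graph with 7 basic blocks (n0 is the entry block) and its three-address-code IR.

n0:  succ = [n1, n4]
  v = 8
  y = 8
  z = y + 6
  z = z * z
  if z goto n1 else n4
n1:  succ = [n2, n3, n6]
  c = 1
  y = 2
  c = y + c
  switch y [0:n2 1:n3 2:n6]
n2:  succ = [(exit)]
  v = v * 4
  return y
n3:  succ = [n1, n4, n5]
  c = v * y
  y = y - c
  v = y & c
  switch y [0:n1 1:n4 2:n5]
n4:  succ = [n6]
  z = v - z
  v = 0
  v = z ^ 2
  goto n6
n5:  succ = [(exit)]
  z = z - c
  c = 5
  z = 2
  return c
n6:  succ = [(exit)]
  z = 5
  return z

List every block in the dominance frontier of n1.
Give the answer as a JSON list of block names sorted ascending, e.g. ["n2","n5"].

idom tree: n1←n0 n2←n1 n3←n1 n4←n0 n5←n3 n6←n0
Dom at joins:
  n1: preds {n0,n3}: {n0} ∩ {n0,n1,n3} = {n0}; idom=n0
  n4: preds {n0,n3}: {n0} ∩ {n0,n1,n3} = {n0}; idom=n0
  n6: preds {n1,n4}: {n0,n1} ∩ {n0,n4} = {n0}; idom=n0

DF derivation:
  join n1 pred n0: · stop@n0
  join n1 pred n3: n3→n1 stop@n0
  join n4 pred n0: · stop@n0
  join n4 pred n3: n3→n1 stop@n0
  join n6 pred n1: n1 stop@n0
  join n6 pred n4: n4 stop@n0
  DF(n0)=∅
  DF(n1)={n1,n4,n6}
  DF(n2)=∅
  DF(n3)={n1,n4}
  DF(n4)={n6}
  DF(n5)=∅
  DF(n6)=∅

DF(n1) = ["n1", "n4", "n6"]

Answer: ["n1", "n4", "n6"]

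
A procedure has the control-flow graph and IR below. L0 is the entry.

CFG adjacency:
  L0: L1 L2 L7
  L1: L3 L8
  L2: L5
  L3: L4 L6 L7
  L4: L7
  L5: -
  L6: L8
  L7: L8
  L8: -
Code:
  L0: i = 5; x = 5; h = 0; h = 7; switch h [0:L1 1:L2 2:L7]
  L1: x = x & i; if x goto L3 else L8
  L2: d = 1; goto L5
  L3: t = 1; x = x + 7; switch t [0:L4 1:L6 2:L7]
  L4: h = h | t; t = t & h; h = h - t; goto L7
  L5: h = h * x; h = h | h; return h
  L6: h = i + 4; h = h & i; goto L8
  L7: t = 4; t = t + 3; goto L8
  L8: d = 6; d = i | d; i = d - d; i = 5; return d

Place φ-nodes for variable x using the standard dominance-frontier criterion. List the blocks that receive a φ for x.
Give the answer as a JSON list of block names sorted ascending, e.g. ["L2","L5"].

idom tree: L1←L0 L2←L0 L3←L1 L4←L3 L5←L2 L6←L3 L7←L0 L8←L0
Dom at joins:
  L7: preds {L0,L3,L4}: {L0} ∩ {L0,L1,L3} ∩ {L0,L1,L3,L4} = {L0}; idom=L0
  L8: preds {L1,L6,L7}: {L0,L1} ∩ {L0,L1,L3,L6} ∩ {L0,L7} = {L0}; idom=L0

Frontier:
  join L7 pred L0: · stop@L0
  join L7 pred L3: L3→L1 stop@L0
  join L7 pred L4: L4→L3→L1 stop@L0
  join L8 pred L1: L1 stop@L0
  join L8 pred L6: L6→L3→L1 stop@L0
  join L8 pred L7: L7 stop@L0
  DF(L0)=∅
  DF(L1)={L7,L8}
  DF(L2)=∅
  DF(L3)={L7,L8}
  DF(L4)={L7}
  DF(L5)=∅
  DF(L6)={L8}
  DF(L7)={L8}
  DF(L8)=∅

φ for x: defs {L0,L1,L3}
  DF⁺ = {L7,L8}

Answer: ["L7", "L8"]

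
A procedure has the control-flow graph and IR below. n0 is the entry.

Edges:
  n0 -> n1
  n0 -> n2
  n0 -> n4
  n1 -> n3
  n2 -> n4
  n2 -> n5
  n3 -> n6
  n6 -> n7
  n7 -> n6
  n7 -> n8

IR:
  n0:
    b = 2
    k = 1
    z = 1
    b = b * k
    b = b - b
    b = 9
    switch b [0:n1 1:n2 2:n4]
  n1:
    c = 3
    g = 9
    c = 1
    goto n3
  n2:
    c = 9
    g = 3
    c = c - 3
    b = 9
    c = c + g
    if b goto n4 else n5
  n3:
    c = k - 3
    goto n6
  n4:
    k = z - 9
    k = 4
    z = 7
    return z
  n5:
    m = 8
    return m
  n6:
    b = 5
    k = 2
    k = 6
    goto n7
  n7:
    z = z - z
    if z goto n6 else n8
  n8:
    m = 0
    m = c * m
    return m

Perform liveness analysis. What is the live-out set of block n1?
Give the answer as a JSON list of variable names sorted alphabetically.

Block summaries:
  n0 def {b,k,z} use ∅
  n1 def {c,g} use ∅
  n2 def {b,c,g} use ∅
  n3 def {c} use {k}
  n4 def {k,z} use {z}
  n5 def {m} use ∅
  n6 def {b,k} use ∅
  n7 def {z} use {z}
  n8 def {m} use {c}

Backward fixpoint:
  n0: in=∅ out={k,z}
  n1: in={k,z} out={k,z}
  n2: in={z} out={z}
  n3: in={k,z} out={c,z}
  n4: in={z} out=∅
  n5: in=∅ out=∅
  n6: in={c,z} out={c,z}
  n7: in={c,z} out={c,z}
  n8: in={c} out=∅

live-out(n1) = ["k", "z"]

Answer: ["k", "z"]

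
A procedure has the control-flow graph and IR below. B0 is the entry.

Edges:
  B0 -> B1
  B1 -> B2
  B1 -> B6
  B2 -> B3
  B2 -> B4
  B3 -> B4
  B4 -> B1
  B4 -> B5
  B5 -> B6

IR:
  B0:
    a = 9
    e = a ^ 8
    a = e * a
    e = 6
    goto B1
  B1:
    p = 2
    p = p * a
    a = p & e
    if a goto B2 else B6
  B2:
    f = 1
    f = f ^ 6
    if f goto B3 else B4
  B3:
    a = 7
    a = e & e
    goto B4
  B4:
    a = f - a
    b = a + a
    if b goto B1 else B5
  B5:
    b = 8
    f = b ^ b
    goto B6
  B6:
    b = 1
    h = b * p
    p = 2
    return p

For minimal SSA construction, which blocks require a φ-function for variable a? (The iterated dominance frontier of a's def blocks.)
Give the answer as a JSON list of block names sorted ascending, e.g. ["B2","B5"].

Answer: ["B1", "B4", "B6"]

Derivation:
idom tree: B1←B0 B2←B1 B3←B2 B4←B2 B5←B4 B6←B1
Dom at joins:
  B1: preds {B0,B4}: {B0} ∩ {B0,B1,B2,B4} = {B0}; idom=B0
  B4: preds {B2,B3}: {B0,B1,B2} ∩ {B0,B1,B2,B3} = {B0,B1,B2}; idom=B2
  B6: preds {B1,B5}: {B0,B1} ∩ {B0,B1,B2,B4,B5} = {B0,B1}; idom=B1

DF walk-up:
  join B1 pred B0: · stop@B0
  join B1 pred B4: B4→B2→B1 stop@B0
  join B4 pred B2: · stop@B2
  join B4 pred B3: B3 stop@B2
  join B6 pred B1: · stop@B1
  join B6 pred B5: B5→B4→B2 stop@B1
  B0: DF=∅
  B1: DF={B1}
  B2: DF={B1,B6}
  B3: DF={B4}
  B4: DF={B1,B6}
  B5: DF={B6}
  B6: DF=∅

φ for a: defs {B0,B1,B3,B4}
  DF⁺ = {B1,B4,B6}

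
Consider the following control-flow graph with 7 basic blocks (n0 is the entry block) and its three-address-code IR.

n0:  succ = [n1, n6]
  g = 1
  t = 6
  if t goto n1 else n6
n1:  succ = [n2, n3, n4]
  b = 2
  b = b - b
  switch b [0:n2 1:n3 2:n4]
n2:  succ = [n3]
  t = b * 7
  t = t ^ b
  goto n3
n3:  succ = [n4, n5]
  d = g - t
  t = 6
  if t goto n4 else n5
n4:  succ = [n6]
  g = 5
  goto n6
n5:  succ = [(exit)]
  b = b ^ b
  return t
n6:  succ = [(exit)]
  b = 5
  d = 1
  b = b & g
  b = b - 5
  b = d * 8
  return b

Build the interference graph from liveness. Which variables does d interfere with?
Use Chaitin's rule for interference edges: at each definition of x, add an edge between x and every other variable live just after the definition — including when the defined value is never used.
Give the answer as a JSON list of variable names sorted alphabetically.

Answer: ["b", "g"]

Working:
Per-block:
  n0: {g,t} / ∅
  n1: {b} / ∅
  n2: {t} / {b}
  n3: {d,t} / {g,t}
  n4: {g} / ∅
  n5: {b} / {b,t}
  n6: {b,d} / {g}

Backward fixpoint:
  n0 li=∅ lo={g,t}
  n1 li={g,t} lo={b,g,t}
  n2 li={b,g} lo={b,g,t}
  n3 li={b,g,t} lo={b,t}
  n4 li=∅ lo={g}
  n5 li={b,t} lo=∅
  n6 li={g} lo=∅

Interference:
  b — {d,g,t}
  d — {b,g}
  g — {b,d,t}
  t — {b,g}

N(d) = ["b", "g"]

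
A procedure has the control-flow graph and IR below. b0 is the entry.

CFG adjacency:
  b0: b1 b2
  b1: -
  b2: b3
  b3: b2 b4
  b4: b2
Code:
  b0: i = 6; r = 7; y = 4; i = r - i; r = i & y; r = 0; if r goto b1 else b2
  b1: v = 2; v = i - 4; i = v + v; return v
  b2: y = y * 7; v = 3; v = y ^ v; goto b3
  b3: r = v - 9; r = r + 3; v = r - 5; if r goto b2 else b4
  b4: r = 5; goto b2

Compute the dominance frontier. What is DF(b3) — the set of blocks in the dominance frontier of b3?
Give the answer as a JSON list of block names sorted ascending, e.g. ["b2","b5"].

Answer: ["b2"]

Working:
idom tree: b1←b0 b2←b0 b3←b2 b4←b3
Dom∩ at merges:
  b2: preds {b0,b3,b4}: {b0} ∩ {b0,b2,b3} ∩ {b0,b2,b3,b4} = {b0}; idom=b0

Frontier:
  join b2 pred b0: · stop@b0
  join b2 pred b3: b3→b2 stop@b0
  join b2 pred b4: b4→b3→b2 stop@b0
  b0 → ∅
  b1 → ∅
  b2 → {b2}
  b3 → {b2}
  b4 → {b2}

DF(b3) = ["b2"]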